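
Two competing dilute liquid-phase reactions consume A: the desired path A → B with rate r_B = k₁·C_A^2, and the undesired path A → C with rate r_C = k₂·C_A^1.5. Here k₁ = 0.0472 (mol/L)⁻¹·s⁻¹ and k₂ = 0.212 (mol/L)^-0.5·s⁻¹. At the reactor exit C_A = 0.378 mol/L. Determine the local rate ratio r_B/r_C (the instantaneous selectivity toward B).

S_{B/C} = r_B/r_C = (k₁·C_A^2)/(k₂·C_A^1.5) = (k₁/k₂)·C_A^0.5.
= (0.0472×0.3780^2) / (0.212×0.3780^1.5) = 0.006744/0.04927 = 0.137.
Since the desired path is higher order in A, keeping C_A high (PFR or concentrated feed) favours B.

0.137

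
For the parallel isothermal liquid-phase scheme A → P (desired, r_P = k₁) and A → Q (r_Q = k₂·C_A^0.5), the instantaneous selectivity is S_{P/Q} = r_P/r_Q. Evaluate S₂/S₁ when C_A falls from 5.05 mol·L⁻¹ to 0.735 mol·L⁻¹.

S_{P/Q} = (k₁/k₂)·C_A^-0.5, so S₂/S₁ = (C_{A,2}/C_{A,1})^-0.5.
= (0.735/5.05)^(-0.5) = (0.1455)^(-0.5) = 2.62.

2.62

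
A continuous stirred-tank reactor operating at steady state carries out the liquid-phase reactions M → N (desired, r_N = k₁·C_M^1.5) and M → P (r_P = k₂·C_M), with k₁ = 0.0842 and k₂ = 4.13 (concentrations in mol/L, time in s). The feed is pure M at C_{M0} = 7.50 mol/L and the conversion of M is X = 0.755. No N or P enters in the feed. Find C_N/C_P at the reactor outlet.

Exit C_M = C_{M0}(1−X) = 7.50×0.245 = 1.837 mol/L.
In a CSTR the entire volume is at exit conditions, so r_N = 0.0842×1.837^1.5 = 0.2097 and r_P = 4.13×1.837 = 7.589.
Overall selectivity = C_N/C_P = r_Nτ/(r_Pτ) = r_N/r_P = 0.0276.

0.0276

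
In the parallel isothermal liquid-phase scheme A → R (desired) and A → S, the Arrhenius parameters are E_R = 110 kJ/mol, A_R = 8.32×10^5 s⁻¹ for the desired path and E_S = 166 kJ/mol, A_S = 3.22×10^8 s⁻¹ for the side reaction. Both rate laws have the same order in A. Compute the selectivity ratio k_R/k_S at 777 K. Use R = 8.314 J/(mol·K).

15.0

k_R/k_S = (A_R/A_S)·exp[−(E_R−E_S)/(RT)] = (A_R/A_S)·exp[(E_S−E_R)/(RT)].
(E_S−E_R)/(RT) = (166−110)×10³/(8.314×777) = 56000/6460 = 8.669.
k_R/k_S = (8.32×10^5/3.22×10^8)·exp(8.669) = 0.002584 × 5818 = 15.0.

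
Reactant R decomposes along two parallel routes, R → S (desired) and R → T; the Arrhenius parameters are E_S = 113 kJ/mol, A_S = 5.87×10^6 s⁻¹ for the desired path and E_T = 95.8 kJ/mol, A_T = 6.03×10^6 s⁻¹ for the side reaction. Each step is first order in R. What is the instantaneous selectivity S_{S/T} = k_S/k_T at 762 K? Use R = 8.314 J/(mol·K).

0.0645

With equal orders, S_{S/T} = k_S/k_T = (A_S/A_T)·exp[(E_T−E_S)/(RT)].
(E_T−E_S)/(RT) = (95.8−113)×10³/(8.314×762) = -17200/6335 = -2.715.
k_S/k_T = (5.87×10^6/6.03×10^6)·exp(-2.715) = 0.9735 × 0.06621 = 0.0645.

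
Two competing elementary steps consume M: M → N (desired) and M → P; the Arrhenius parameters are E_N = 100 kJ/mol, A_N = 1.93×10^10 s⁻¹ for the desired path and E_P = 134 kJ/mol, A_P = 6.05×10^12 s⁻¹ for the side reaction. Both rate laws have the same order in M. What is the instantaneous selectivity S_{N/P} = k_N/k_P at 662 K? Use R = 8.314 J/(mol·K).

1.54

With equal orders, S_{N/P} = k_N/k_P = (A_N/A_P)·exp[(E_P−E_N)/(RT)].
(E_P−E_N)/(RT) = (134−100)×10³/(8.314×662) = 34000/5504 = 6.177.
k_N/k_P = (1.93×10^10/6.05×10^12)·exp(6.177) = 0.003190 × 481.8 = 1.54.
Since E_N < E_P, lowering the temperature improves selectivity toward N.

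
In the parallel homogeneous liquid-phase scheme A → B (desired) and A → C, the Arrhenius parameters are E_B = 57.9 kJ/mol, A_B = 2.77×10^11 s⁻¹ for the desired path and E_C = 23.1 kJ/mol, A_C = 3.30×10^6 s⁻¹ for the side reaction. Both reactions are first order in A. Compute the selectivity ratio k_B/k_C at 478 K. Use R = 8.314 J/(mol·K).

13.2

k_B/k_C = (A_B/A_C)·exp[−(E_B−E_C)/(RT)] = (A_B/A_C)·exp[(E_C−E_B)/(RT)].
(E_C−E_B)/(RT) = (23.1−57.9)×10³/(8.314×478) = -34800/3974 = -8.757.
k_B/k_C = (2.77×10^11/3.30×10^6)·exp(-8.757) = 83939 × 1.574×10^-4 = 13.2.
Since E_B > E_C, raising the temperature improves selectivity toward B.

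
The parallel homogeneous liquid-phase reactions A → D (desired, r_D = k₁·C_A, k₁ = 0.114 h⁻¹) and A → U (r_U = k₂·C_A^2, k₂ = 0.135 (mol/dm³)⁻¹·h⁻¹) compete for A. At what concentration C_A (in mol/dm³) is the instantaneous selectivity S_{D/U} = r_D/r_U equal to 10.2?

0.0828 mol/dm³

S_{D/U} = (k₁/k₂)·C_A⁻¹ ⇒ C_A = (S·k₂/k₁)^(-1).
= (10.2×0.135/0.114)^(-1) = (12.08)^(-1) = 0.0828 mol/dm³.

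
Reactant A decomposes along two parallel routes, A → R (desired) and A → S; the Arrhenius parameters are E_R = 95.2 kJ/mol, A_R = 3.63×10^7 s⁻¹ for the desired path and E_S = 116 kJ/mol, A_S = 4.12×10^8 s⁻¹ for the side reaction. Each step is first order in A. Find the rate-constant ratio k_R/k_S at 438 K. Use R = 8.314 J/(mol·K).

26.6

k_R/k_S = (A_R/A_S)·exp[−(E_R−E_S)/(RT)] = (A_R/A_S)·exp[(E_S−E_R)/(RT)].
(E_S−E_R)/(RT) = (116−95.2)×10³/(8.314×438) = 20800/3642 = 5.712.
k_R/k_S = (3.63×10^7/4.12×10^8)·exp(5.712) = 0.08811 × 302.4 = 26.6.
Since E_R < E_S, lowering the temperature improves selectivity toward R.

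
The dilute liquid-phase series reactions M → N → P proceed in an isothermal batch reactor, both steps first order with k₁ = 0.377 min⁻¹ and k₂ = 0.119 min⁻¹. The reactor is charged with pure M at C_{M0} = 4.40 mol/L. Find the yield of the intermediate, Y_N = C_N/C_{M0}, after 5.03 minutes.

0.584

For first-order series with pure M initially, C_N(t) = k₁C_{M0}/(k₂−k₁)·(e^(−k₁t) − e^(−k₂t)).
e^(−k₁t) = e^(−0.377×5.03) = e^(−1.896) = 0.1501; e^(−k₂t) = e^(−0.5986) = 0.5496.
C_N = 0.377×4.40/(0.119−0.377) × (0.1501−0.5496) = (-6.429)×(-0.3995) = 2.568 mol/L.
Y_N = C_N/C_{M0} = 2.568/4.40 = 0.584.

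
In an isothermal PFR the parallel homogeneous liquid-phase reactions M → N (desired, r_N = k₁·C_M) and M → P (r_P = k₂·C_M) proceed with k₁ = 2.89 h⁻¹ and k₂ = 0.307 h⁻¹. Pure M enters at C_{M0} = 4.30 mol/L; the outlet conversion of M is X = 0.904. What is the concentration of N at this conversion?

3.51 mol/L

C_M = C_{M0}(1−X) = 0.4128 mol/L.
Both paths are first order in M, so the instantaneous fraction to N is constant: dC_N/d(−C_M) = k₁/(k₁+k₂) = 0.9040.
C_N = 0.9040·(C_{M0}−C_M) = 0.9040×3.887 = 3.51 mol/L.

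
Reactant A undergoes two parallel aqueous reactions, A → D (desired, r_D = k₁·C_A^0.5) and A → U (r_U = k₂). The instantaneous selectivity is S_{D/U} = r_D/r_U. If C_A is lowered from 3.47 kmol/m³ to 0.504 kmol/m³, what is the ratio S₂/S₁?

S_{D/U} = (k₁/k₂)·C_A^0.5, so S₂/S₁ = (C_{A,2}/C_{A,1})^0.5.
= (0.504/3.47)^0.5 = (0.1452)^0.5 = 0.381.
Selectivity toward D falls as C_A falls — high-concentration operation is favoured.

0.381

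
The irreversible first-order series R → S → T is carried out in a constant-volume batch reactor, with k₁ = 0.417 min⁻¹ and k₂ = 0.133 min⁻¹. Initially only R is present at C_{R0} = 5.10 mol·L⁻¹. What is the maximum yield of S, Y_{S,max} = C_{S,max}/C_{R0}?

For a first-order series the maximum intermediate yield is C_{S,max}/C_{R0} = (k₁/k₂)^[k₂/(k₂−k₁)].
= (0.417/0.133)^(0.133/(0.133−0.417)) = (3.135)^(-0.4683) = 0.5856.

0.586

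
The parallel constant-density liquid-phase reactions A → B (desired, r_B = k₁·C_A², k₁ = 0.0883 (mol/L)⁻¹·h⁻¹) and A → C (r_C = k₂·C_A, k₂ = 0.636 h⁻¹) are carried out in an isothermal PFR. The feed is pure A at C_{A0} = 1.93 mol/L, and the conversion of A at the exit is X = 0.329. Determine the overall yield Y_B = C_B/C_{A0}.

C_A = C_{A0}(1−X) = 1.295 mol/L.
Along a PFR/batch, dC_C/dC_A = −r_C/(r_B+r_C) = −k₂/(k₂+k₁·C_A).
Integrating from C_{A0} to C_A: C_C = (0.636/0.0883)·ln[(0.636+0.0883·1.93)/(0.636+0.0883·1.30)] = 7.203·ln(0.8064/0.7504) = 0.5190 mol/L.
Then C_B = (C_{A0}−C_A) − C_C = 0.6350 − 0.5190 = 0.1159 mol/L.
Y_B = C_B/C_{A0} = 0.1159/1.93 = 0.0601.

0.0601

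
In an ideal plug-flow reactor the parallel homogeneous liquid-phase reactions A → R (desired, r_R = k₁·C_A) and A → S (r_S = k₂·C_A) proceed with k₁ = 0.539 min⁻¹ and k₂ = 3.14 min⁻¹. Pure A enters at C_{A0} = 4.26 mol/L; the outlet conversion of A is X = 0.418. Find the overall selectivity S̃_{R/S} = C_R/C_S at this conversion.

0.172

C_A = C_{A0}(1−X) = 2.479 mol/L.
Both paths are first order in A, so the instantaneous fraction to R is constant: dC_R/d(−C_A) = k₁/(k₁+k₂) = 0.1465.
C_R = 0.1465·(C_{A0}−C_A) = 0.1465×1.781 = 0.261 mol/L.
C_S = (C_{A0}−C_A)−C_R = 1.520 mol/L; S̃_{R/S} = 0.2609/1.520 = 0.172.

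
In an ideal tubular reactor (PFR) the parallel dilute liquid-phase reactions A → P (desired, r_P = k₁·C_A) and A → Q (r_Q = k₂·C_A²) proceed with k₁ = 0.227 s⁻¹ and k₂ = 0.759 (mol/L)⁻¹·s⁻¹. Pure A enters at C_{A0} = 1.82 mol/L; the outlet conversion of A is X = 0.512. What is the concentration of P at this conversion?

0.173 mol/L

C_A = C_{A0}(1−X) = 0.8882 mol/L.
Along a PFR/batch, dC_P/dC_A = −r_P/(r_P+r_Q) = −k₁/(k₁+k₂·C_A).
Integrating from C_{A0} to C_A: C_P = (0.227/0.759)·ln[(0.227+0.759·1.82)/(0.227+0.759·0.888)] = 0.2991·ln(1.608/0.9011) = 0.1733 mol/L.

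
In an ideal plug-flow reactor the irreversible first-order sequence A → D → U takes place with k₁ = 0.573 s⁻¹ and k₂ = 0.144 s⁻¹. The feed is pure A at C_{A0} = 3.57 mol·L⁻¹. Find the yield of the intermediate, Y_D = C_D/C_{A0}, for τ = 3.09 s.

The intermediate concentration in a first-order A→B→C sequence is C_D = k₁C_{A0}(e^(−k₁τ) − e^(−k₂τ))/(k₂−k₁).
e^(−k₁τ) = e^(−0.573×3.09) = e^(−1.771) = 0.1702; e^(−k₂τ) = e^(−0.4450) = 0.6408.
C_D = 0.573×3.57/(0.144−0.573) × (0.1702−0.6408) = (-4.768)×(-0.4706) = 2.244 mol·L⁻¹.
Y_D = C_D/C_{A0} = 2.244/3.57 = 0.629.

0.629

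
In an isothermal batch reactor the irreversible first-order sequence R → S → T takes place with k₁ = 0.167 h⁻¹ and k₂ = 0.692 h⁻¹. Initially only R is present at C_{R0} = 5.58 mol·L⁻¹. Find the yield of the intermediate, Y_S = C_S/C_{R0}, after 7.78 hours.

The intermediate concentration in a first-order A→B→C sequence is C_S = k₁C_{R0}(e^(−k₁t) − e^(−k₂t))/(k₂−k₁).
e^(−k₁t) = e^(−0.167×7.78) = e^(−1.299) = 0.2727; e^(−k₂t) = e^(−5.384) = 0.004591.
C_S = 0.167×5.58/(0.692−0.167) × (0.2727−0.004591) = 1.775×0.2681 = 0.4759 mol·L⁻¹.
Y_S = C_S/C_{R0} = 0.4759/5.58 = 0.0853.

0.0853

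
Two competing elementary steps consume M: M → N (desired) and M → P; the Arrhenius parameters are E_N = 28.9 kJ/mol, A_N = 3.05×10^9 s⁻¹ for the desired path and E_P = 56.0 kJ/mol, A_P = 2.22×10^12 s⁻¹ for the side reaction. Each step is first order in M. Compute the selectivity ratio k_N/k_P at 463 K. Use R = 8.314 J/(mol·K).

1.57

With equal orders, S_{N/P} = k_N/k_P = (A_N/A_P)·exp[(E_P−E_N)/(RT)].
(E_P−E_N)/(RT) = (56.0−28.9)×10³/(8.314×463) = 27100/3849 = 7.040.
k_N/k_P = (3.05×10^9/2.22×10^12)·exp(7.040) = 0.001374 × 1141 = 1.57.
Since E_N < E_P, lowering the temperature improves selectivity toward N.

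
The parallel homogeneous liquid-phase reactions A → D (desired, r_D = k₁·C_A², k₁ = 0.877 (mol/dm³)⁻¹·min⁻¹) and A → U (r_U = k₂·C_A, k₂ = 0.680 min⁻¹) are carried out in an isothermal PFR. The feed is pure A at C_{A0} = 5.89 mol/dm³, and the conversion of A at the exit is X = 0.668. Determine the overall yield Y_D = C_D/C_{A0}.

C_A = C_{A0}(1−X) = 1.955 mol/dm³.
Along a PFR/batch, dC_U/dC_A = −r_U/(r_D+r_U) = −k₂/(k₂+k₁·C_A).
Integrating from C_{A0} to C_A: C_U = (0.680/0.877)·ln[(0.680+0.877·5.89)/(0.680+0.877·1.96)] = 0.7754·ln(5.846/2.395) = 0.6919 mol/dm³.
Then C_D = (C_{A0}−C_A) − C_U = 3.935 − 0.6919 = 3.243 mol/dm³.
Y_D = C_D/C_{A0} = 3.243/5.89 = 0.551.

0.551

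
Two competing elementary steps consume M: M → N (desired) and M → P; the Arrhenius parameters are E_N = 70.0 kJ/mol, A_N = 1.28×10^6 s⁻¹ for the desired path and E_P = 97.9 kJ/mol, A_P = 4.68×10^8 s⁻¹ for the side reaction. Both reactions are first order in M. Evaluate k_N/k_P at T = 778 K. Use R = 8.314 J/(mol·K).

0.204

k_N/k_P = (A_N/A_P)·exp[−(E_N−E_P)/(RT)] = (A_N/A_P)·exp[(E_P−E_N)/(RT)].
(E_P−E_N)/(RT) = (97.9−70.0)×10³/(8.314×778) = 27900/6468 = 4.313.
k_N/k_P = (1.28×10^6/4.68×10^8)·exp(4.313) = 0.002735 × 74.69 = 0.204.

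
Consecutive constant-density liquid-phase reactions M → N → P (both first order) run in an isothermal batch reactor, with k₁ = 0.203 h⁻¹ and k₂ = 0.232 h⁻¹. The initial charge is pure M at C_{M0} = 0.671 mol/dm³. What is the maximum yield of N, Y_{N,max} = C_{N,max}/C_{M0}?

Evaluating C_N at t_opt = ln(k₂/k₁)/(k₂−k₁) gives C_{N,max}/C_{M0} = (k₁/k₂)^[k₂/(k₂−k₁)].
= (0.203/0.232)^(0.232/(0.232−0.203)) = (0.8750)^(8.000) = 0.3436.

0.344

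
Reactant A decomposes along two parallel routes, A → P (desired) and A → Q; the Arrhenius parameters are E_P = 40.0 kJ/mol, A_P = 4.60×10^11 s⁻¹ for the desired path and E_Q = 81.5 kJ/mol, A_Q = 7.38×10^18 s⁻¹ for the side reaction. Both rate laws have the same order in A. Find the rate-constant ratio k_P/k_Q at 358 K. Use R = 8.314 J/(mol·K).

0.0708

With equal orders, S_{P/Q} = k_P/k_Q = (A_P/A_Q)·exp[(E_Q−E_P)/(RT)].
(E_Q−E_P)/(RT) = (81.5−40.0)×10³/(8.314×358) = 41500/2976 = 13.94.
k_P/k_Q = (4.60×10^11/7.38×10^18)·exp(13.94) = 6.233×10^-8 × 1.136×10^6 = 0.0708.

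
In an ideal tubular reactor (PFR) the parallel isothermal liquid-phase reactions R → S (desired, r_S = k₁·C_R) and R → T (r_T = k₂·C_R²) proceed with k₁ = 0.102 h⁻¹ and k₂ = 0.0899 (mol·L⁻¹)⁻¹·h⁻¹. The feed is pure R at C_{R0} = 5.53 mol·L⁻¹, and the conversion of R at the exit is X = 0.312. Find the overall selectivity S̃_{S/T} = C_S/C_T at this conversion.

0.245

C_R = C_{R0}(1−X) = 3.805 mol·L⁻¹.
Along a PFR/batch, dC_S/dC_R = −r_S/(r_S+r_T) = −k₁/(k₁+k₂·C_R).
Integrating from C_{R0} to C_R: C_S = (0.102/0.0899)·ln[(0.102+0.0899·5.53)/(0.102+0.0899·3.80)] = 1.135·ln(0.5991/0.4440) = 0.3399 mol·L⁻¹.
C_T = (C_{R0}−C_R)−C_S = 1.385 mol·L⁻¹; S̃_{S/T} = 0.3399/1.385 = 0.245.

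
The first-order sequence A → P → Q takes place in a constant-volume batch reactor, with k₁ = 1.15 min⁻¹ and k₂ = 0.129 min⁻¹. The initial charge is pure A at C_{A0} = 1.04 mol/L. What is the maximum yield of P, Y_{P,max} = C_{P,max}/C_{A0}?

Evaluating C_P at t_opt = ln(k₂/k₁)/(k₂−k₁) gives C_{P,max}/C_{A0} = (k₁/k₂)^[k₂/(k₂−k₁)].
= (1.15/0.129)^(0.129/(0.129−1.15)) = (8.915)^(-0.1263) = 0.7585.

0.759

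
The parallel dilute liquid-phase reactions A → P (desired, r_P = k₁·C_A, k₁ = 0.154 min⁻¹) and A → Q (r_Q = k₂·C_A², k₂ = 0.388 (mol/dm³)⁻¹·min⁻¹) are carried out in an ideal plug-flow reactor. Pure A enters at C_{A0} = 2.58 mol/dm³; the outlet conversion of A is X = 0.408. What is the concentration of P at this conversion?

C_A = C_{A0}(1−X) = 1.527 mol/dm³.
Along a PFR/batch, dC_P/dC_A = −r_P/(r_P+r_Q) = −k₁/(k₁+k₂·C_A).
Integrating from C_{A0} to C_A: C_P = (0.154/0.388)·ln[(0.154+0.388·2.58)/(0.154+0.388·1.53)] = 0.3969·ln(1.155/0.7466) = 0.1732 mol/dm³.

0.173 mol/dm³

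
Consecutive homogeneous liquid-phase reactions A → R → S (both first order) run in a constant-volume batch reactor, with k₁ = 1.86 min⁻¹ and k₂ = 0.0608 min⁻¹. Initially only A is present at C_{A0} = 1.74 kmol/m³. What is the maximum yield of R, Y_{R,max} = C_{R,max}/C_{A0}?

0.891

Evaluating C_R at t_opt = ln(k₂/k₁)/(k₂−k₁) gives C_{R,max}/C_{A0} = (k₁/k₂)^[k₂/(k₂−k₁)].
= (1.86/0.0608)^(0.0608/(0.0608−1.86)) = (30.59)^(-0.03379) = 0.8908.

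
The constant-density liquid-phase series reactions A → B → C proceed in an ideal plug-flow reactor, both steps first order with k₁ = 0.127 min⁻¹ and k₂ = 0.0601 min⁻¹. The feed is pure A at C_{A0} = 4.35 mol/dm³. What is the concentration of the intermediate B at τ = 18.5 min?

The intermediate concentration in a first-order A→B→C sequence is C_B = k₁C_{A0}(e^(−k₁τ) − e^(−k₂τ))/(k₂−k₁).
e^(−k₁τ) = e^(−0.127×18.5) = e^(−2.349) = 0.09542; e^(−k₂τ) = e^(−1.112) = 0.3289.
C_B = 0.127×4.35/(0.0601−0.127) × (0.09542−0.3289) = (-8.258)×(-0.2335) = 1.928 mol/dm³.

1.93 mol/dm³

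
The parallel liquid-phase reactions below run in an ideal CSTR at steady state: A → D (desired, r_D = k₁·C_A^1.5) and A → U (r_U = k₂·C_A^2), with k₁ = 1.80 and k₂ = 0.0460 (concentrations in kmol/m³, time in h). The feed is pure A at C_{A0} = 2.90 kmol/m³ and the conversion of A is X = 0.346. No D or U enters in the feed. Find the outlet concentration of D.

Exit C_A = C_{A0}(1−X) = 2.90×0.654 = 1.897 kmol/m³.
In a CSTR the entire volume is at exit conditions, so r_D = 1.80×1.897^1.5 = 4.701 and r_U = 0.0460×1.897^2 = 0.1655.
Fraction of consumed A going to D: r_D/(r_D+r_U) = 0.9660.
C_D = 0.9660·C_{A0}·X = 0.9660×2.90×0.346 = 0.969 kmol/m³.

0.969 kmol/m³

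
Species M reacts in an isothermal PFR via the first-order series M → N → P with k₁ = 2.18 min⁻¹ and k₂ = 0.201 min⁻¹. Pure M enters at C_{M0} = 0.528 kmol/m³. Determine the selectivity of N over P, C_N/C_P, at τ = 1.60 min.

3.74

The intermediate concentration in a first-order A→B→C sequence is C_N = k₁C_{M0}(e^(−k₁τ) − e^(−k₂τ))/(k₂−k₁).
e^(−k₁τ) = e^(−2.18×1.60) = e^(−3.488) = 0.03056; e^(−k₂τ) = e^(−0.3216) = 0.7250.
C_N = 2.18×0.528/(0.201−2.18) × (0.03056−0.7250) = (-0.5816)×(-0.6944) = 0.4039 kmol/m³.
C_M = C_{M0}e^(−k₁τ) = 0.01614 kmol/m³, so C_P = C_{M0}−C_M−C_N = 0.1080 kmol/m³; C_N/C_P = 3.74.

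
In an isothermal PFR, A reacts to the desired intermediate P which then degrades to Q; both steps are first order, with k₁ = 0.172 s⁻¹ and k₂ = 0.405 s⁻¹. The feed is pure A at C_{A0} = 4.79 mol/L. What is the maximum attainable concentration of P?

Evaluating C_P at τ_opt = ln(k₂/k₁)/(k₂−k₁) gives C_{P,max}/C_{A0} = (k₁/k₂)^[k₂/(k₂−k₁)].
= (0.172/0.405)^(0.405/(0.405−0.172)) = (0.4247)^(1.738) = 0.2257.
C_{P,max} = 0.2257×4.79 = 1.08 mol/L.

1.08 mol/L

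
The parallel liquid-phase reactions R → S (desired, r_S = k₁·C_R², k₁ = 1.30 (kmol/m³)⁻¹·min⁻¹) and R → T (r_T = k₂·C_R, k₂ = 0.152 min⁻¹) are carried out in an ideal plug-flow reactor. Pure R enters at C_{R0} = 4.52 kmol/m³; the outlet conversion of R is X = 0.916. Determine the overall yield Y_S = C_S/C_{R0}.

C_R = C_{R0}(1−X) = 0.3797 kmol/m³.
Along a PFR/batch, dC_T/dC_R = −r_T/(r_S+r_T) = −k₂/(k₂+k₁·C_R).
Integrating from C_{R0} to C_R: C_T = (0.152/1.30)·ln[(0.152+1.30·4.52)/(0.152+1.30·0.380)] = 0.1169·ln(6.028/0.6456) = 0.2612 kmol/m³.
Then C_S = (C_{R0}−C_R) − C_T = 4.140 − 0.2612 = 3.879 kmol/m³.
Y_S = C_S/C_{R0} = 3.879/4.52 = 0.858.

0.858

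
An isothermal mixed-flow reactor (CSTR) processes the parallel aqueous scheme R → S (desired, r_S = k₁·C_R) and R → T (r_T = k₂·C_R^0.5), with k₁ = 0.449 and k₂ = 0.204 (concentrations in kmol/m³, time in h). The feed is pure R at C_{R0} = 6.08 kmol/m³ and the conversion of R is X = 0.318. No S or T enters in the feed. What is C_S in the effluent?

1.58 kmol/m³

Exit C_R = C_{R0}(1−X) = 6.08×0.682 = 4.147 kmol/m³.
In a CSTR the entire volume is at exit conditions, so r_S = 0.449×4.147 = 1.862 and r_T = 0.204×4.147^0.5 = 0.4154.
Fraction of consumed R going to S: r_S/(r_S+r_T) = 0.8176.
C_S = 0.8176·C_{R0}·X = 0.8176×6.08×0.318 = 1.58 kmol/m³.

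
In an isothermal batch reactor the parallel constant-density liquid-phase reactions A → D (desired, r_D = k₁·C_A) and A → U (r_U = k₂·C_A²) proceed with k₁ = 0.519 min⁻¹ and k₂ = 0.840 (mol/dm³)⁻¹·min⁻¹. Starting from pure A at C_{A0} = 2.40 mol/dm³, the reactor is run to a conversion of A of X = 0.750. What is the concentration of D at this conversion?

0.561 mol/dm³

C_A = C_{A0}(1−X) = 0.6000 mol/dm³.
Along a PFR/batch, dC_D/dC_A = −r_D/(r_D+r_U) = −k₁/(k₁+k₂·C_A).
Integrating from C_{A0} to C_A: C_D = (0.519/0.840)·ln[(0.519+0.840·2.40)/(0.519+0.840·0.600)] = 0.6179·ln(2.535/1.023) = 0.5607 mol/dm³.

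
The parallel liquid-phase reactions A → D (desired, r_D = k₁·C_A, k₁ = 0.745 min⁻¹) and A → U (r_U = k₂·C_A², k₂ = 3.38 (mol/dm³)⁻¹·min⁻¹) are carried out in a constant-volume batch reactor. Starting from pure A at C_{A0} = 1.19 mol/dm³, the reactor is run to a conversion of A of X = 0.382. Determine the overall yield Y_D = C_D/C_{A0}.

0.0721

C_A = C_{A0}(1−X) = 0.7354 mol/dm³.
Along a PFR/batch, dC_D/dC_A = −r_D/(r_D+r_U) = −k₁/(k₁+k₂·C_A).
Integrating from C_{A0} to C_A: C_D = (0.745/3.38)·ln[(0.745+3.38·1.19)/(0.745+3.38·0.735)] = 0.2204·ln(4.767/3.231) = 0.08575 mol/dm³.
Y_D = C_D/C_{A0} = 0.08575/1.19 = 0.0721.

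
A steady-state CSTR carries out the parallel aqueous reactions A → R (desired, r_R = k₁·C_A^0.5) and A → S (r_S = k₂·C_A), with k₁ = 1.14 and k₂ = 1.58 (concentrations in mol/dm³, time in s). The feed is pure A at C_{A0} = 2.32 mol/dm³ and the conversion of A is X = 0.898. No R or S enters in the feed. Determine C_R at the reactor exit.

Exit C_A = C_{A0}(1−X) = 2.32×0.102 = 0.2366 mol/dm³.
Rates in a CSTR are evaluated at the outlet concentration: r_R = 1.14×0.2366^0.5 = 0.5546, r_S = 1.58×0.2366 = 0.3739.
Fraction of consumed A going to R: r_R/(r_R+r_S) = 0.5973.
C_R = 0.5973·C_{A0}·X = 0.5973×2.32×0.898 = 1.24 mol/dm³.

1.24 mol/dm³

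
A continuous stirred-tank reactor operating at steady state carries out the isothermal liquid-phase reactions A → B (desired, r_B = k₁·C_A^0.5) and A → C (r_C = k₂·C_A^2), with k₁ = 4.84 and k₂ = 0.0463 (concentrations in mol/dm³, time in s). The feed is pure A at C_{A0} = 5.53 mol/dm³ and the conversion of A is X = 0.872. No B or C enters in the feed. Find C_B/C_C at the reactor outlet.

Exit C_A = C_{A0}(1−X) = 5.53×0.128 = 0.7078 mol/dm³.
In a CSTR the entire volume is at exit conditions, so r_B = 4.84×0.7078^0.5 = 4.072 and r_C = 0.0463×0.7078^2 = 0.02320.
Overall selectivity = C_B/C_C = r_Bτ/(r_Cτ) = r_B/r_C = 176.

176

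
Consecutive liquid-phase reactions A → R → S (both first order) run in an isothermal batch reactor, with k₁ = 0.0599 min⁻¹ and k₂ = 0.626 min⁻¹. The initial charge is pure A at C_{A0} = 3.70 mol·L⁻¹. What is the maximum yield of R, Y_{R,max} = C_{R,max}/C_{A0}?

0.0746

For a first-order series the maximum intermediate yield is C_{R,max}/C_{A0} = (k₁/k₂)^[k₂/(k₂−k₁)].
= (0.0599/0.626)^(0.626/(0.626−0.0599)) = (0.09569)^(1.106) = 0.07465.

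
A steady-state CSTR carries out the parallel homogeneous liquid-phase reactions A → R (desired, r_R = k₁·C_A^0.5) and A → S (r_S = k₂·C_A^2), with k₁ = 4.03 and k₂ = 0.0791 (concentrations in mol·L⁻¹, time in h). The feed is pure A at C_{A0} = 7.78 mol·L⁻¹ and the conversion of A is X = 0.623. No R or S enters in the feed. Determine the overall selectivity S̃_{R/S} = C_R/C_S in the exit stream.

Exit C_A = C_{A0}(1−X) = 7.78×0.377 = 2.933 mol·L⁻¹.
Rates in a CSTR are evaluated at the outlet concentration: r_R = 4.03×2.933^0.5 = 6.902, r_S = 0.0791×2.933^2 = 0.6805.
Overall selectivity = C_R/C_S = r_Rτ/(r_Sτ) = r_R/r_S = 10.1.

10.1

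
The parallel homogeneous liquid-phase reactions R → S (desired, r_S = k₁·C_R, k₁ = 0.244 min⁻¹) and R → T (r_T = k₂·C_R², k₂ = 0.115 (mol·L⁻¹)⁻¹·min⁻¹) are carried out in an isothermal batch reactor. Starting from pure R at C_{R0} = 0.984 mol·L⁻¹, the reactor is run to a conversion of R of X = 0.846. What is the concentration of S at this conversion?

C_R = C_{R0}(1−X) = 0.1515 mol·L⁻¹.
Along a PFR/batch, dC_S/dC_R = −r_S/(r_S+r_T) = −k₁/(k₁+k₂·C_R).
Integrating from C_{R0} to C_R: C_S = (0.244/0.115)·ln[(0.244+0.115·0.984)/(0.244+0.115·0.152)] = 2.122·ln(0.3572/0.2614) = 0.6620 mol·L⁻¹.

0.662 mol·L⁻¹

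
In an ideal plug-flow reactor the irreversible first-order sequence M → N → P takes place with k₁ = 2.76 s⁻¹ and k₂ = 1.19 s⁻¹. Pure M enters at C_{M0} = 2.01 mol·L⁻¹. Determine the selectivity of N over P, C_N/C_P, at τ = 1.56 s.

0.341

Solving the coupled first-order balances gives C_N(τ) = [k₁/(k₂−k₁)]·C_{M0}·(e^(−k₁τ) − e^(−k₂τ)).
e^(−k₁τ) = e^(−2.76×1.56) = e^(−4.306) = 0.01349; e^(−k₂τ) = e^(−1.856) = 0.1562.
C_N = 2.76×2.01/(1.19−2.76) × (0.01349−0.1562) = (-3.534)×(-0.1427) = 0.5044 mol·L⁻¹.
C_M = C_{M0}e^(−k₁τ) = 0.02712 mol·L⁻¹, so C_P = C_{M0}−C_M−C_N = 1.479 mol·L⁻¹; C_N/C_P = 0.341.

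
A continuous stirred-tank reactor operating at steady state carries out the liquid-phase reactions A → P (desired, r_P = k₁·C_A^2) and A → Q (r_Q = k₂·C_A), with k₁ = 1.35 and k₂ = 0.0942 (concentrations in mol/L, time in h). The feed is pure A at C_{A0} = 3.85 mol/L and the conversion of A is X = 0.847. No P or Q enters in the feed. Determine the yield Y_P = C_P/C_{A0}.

Exit C_A = C_{A0}(1−X) = 3.85×0.153 = 0.5891 mol/L.
A CSTR operates uniformly at the exit composition, giving r_P = 0.4684 and r_Q = 0.05549 (each k·C_A^n at C_A = 0.5891).
Fraction of consumed A going to P: r_P/(r_P+r_Q) = 0.8941.
C_P = 0.8941·C_{A0}·X = 0.8941×3.85×0.847 = 2.92 mol/L; Y_P = C_P/C_{A0} = 0.757.

0.757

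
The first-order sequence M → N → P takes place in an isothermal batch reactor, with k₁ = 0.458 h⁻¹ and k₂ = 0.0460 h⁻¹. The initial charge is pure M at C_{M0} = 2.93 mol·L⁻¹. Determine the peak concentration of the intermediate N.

2.27 mol·L⁻¹

Evaluating C_N at t_opt = ln(k₂/k₁)/(k₂−k₁) gives C_{N,max}/C_{M0} = (k₁/k₂)^[k₂/(k₂−k₁)].
= (0.458/0.0460)^(0.0460/(0.0460−0.458)) = (9.957)^(-0.1117) = 0.7737.
C_{N,max} = 0.7737×2.93 = 2.27 mol·L⁻¹.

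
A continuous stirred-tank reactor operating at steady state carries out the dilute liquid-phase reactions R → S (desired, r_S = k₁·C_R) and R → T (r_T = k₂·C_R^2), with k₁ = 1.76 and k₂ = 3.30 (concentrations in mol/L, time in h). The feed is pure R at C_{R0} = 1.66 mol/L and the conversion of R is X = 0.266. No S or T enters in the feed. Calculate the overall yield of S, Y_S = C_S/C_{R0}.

Exit C_R = C_{R0}(1−X) = 1.66×0.734 = 1.218 mol/L.
A CSTR operates uniformly at the exit composition, giving r_S = 2.144 and r_T = 4.899 (each k·C_R^n at C_R = 1.218).
Fraction of consumed R going to S: r_S/(r_S+r_T) = 0.3045.
C_S = 0.3045·C_{R0}·X = 0.3045×1.66×0.266 = 0.134 mol/L; Y_S = C_S/C_{R0} = 0.0810.

0.0810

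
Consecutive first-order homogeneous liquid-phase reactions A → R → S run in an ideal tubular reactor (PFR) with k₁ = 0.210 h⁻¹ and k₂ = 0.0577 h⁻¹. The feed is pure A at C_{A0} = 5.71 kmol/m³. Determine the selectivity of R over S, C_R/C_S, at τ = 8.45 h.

For first-order series with pure A initially, C_R(τ) = k₁C_{A0}/(k₂−k₁)·(e^(−k₁τ) − e^(−k₂τ)).
e^(−k₁τ) = e^(−0.210×8.45) = e^(−1.774) = 0.1696; e^(−k₂τ) = e^(−0.4876) = 0.6141.
C_R = 0.210×5.71/(0.0577−0.210) × (0.1696−0.6141) = (-7.873)×(-0.4446) = 3.500 kmol/m³.
C_A = C_{A0}e^(−k₁τ) = 0.9682 kmol/m³, so C_S = C_{A0}−C_A−C_R = 1.242 kmol/m³; C_R/C_S = 2.82.

2.82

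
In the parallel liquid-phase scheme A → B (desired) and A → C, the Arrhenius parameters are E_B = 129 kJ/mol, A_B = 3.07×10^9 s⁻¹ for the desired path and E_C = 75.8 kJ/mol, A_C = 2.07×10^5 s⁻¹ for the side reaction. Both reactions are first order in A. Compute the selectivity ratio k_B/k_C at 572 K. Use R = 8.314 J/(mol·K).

0.205

k_B/k_C = (A_B/A_C)·exp[−(E_B−E_C)/(RT)] = (A_B/A_C)·exp[(E_C−E_B)/(RT)].
(E_C−E_B)/(RT) = (75.8−129)×10³/(8.314×572) = -53200/4756 = -11.19.
k_B/k_C = (3.07×10^9/2.07×10^5)·exp(-11.19) = 14831 × 1.386×10^-5 = 0.205.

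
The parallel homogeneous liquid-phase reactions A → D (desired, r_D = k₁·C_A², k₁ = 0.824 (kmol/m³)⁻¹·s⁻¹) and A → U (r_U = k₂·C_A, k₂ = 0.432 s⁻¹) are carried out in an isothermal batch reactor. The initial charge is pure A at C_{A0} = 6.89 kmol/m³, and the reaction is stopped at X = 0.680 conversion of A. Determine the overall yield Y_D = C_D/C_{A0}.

C_A = C_{A0}(1−X) = 2.205 kmol/m³.
Along a PFR/batch, dC_U/dC_A = −r_U/(r_D+r_U) = −k₂/(k₂+k₁·C_A).
Integrating from C_{A0} to C_A: C_U = (0.432/0.824)·ln[(0.432+0.824·6.89)/(0.432+0.824·2.20)] = 0.5243·ln(6.109/2.249) = 0.5240 kmol/m³.
Then C_D = (C_{A0}−C_A) − C_U = 4.685 − 0.5240 = 4.161 kmol/m³.
Y_D = C_D/C_{A0} = 4.161/6.89 = 0.604.

0.604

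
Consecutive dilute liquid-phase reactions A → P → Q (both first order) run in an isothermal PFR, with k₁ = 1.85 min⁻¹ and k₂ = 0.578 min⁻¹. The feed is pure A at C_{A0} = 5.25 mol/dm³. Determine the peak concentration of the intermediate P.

At the optimum, C_{P,max}/C_{A0} = (k₁/k₂)^[k₂/(k₂−k₁)].
= (1.85/0.578)^(0.578/(0.578−1.85)) = (3.201)^(-0.4544) = 0.5894.
C_{P,max} = 0.5894×5.25 = 3.09 mol/dm³.

3.09 mol/dm³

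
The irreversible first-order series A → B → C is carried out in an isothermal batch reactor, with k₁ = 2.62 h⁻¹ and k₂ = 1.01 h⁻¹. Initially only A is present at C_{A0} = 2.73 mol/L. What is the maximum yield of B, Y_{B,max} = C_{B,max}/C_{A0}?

Evaluating C_B at t_opt = ln(k₂/k₁)/(k₂−k₁) gives C_{B,max}/C_{A0} = (k₁/k₂)^[k₂/(k₂−k₁)].
= (2.62/1.01)^(1.01/(1.01−2.62)) = (2.594)^(-0.6273) = 0.5499.

0.550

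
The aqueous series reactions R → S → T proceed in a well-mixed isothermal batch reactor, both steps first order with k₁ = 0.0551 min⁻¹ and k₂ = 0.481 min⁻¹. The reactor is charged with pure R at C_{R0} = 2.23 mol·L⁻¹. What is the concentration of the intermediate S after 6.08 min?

0.191 mol·L⁻¹

Solving the coupled first-order balances gives C_S(t) = [k₁/(k₂−k₁)]·C_{R0}·(e^(−k₁t) − e^(−k₂t)).
e^(−k₁t) = e^(−0.0551×6.08) = e^(−0.3350) = 0.7153; e^(−k₂t) = e^(−2.924) = 0.05369.
C_S = 0.0551×2.23/(0.481−0.0551) × (0.7153−0.05369) = 0.2885×0.6616 = 0.1909 mol·L⁻¹.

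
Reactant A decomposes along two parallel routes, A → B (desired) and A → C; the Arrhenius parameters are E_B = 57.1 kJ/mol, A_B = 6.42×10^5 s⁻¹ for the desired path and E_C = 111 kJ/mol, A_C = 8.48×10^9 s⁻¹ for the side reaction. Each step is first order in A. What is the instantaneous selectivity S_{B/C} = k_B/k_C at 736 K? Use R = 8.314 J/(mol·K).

k_B/k_C = (A_B/A_C)·exp[−(E_B−E_C)/(RT)] = (A_B/A_C)·exp[(E_C−E_B)/(RT)].
(E_C−E_B)/(RT) = (111−57.1)×10³/(8.314×736) = 53900/6119 = 8.808.
k_B/k_C = (6.42×10^5/8.48×10^9)·exp(8.808) = 7.571×10^-5 × 6691 = 0.507.

0.507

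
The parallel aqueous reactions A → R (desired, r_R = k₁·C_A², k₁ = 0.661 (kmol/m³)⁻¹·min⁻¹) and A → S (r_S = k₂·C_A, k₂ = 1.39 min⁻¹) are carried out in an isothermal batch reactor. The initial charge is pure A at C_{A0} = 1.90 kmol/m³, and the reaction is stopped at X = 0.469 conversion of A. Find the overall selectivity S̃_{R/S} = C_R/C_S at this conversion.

0.683

C_A = C_{A0}(1−X) = 1.009 kmol/m³.
Along a PFR/batch, dC_S/dC_A = −r_S/(r_R+r_S) = −k₂/(k₂+k₁·C_A).
Integrating from C_{A0} to C_A: C_S = (1.39/0.661)·ln[(1.39+0.661·1.90)/(1.39+0.661·1.01)] = 2.103·ln(2.646/2.057) = 0.5295 kmol/m³.
Then C_R = (C_{A0}−C_A) − C_S = 0.8911 − 0.5295 = 0.3616 kmol/m³.
S̃_{R/S} = C_R/C_S = 0.3616/0.5295 = 0.683.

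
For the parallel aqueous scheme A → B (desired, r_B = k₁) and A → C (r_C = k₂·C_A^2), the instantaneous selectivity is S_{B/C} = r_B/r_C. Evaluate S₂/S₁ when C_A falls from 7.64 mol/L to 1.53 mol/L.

24.9

S_{B/C} = (k₁/k₂)·C_A^-2, so S₂/S₁ = (C_{A,2}/C_{A,1})^-2.
= (1.53/7.64)^(-2) = (0.2003)^(-2) = 24.9.
Selectivity toward B rises as C_A falls — low-concentration operation is favoured.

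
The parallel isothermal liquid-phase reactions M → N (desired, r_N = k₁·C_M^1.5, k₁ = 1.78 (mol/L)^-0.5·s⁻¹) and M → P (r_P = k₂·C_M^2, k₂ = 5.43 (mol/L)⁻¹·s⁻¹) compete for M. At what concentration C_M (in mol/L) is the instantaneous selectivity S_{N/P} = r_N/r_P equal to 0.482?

S_{N/P} = (k₁/k₂)·C_M^-0.5 ⇒ C_M = (S·k₂/k₁)^(-2).
= (0.482×5.43/1.78)^(-2) = (1.470)^(-2) = 0.463 mol/L.

0.463 mol/L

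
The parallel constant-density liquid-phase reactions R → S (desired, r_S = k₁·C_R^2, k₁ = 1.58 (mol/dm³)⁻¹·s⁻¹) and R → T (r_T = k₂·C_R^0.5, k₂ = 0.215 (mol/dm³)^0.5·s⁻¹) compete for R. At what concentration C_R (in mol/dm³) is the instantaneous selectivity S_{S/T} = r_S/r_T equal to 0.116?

0.0629 mol/dm³

S_{S/T} = (k₁/k₂)·C_R^1.5 ⇒ C_R = (S·k₂/k₁)^(1/1.5).
= (0.116×0.215/1.58)^(0.6667) = (0.01578)^(0.6667) = 0.0629 mol/dm³.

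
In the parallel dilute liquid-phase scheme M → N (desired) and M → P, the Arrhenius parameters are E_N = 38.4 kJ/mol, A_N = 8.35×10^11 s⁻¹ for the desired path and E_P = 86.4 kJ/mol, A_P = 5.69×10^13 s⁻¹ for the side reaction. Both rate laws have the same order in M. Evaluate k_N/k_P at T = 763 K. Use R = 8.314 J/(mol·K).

28.4

Since both paths have the same order in M, the concentration cancels and S_{N/P} = k_N/k_P = (A_N/A_P)·exp[(E_P−E_N)/(RT)].
(E_P−E_N)/(RT) = (86.4−38.4)×10³/(8.314×763) = 48000/6344 = 7.567.
k_N/k_P = (8.35×10^11/5.69×10^13)·exp(7.567) = 0.01467 × 1933 = 28.4.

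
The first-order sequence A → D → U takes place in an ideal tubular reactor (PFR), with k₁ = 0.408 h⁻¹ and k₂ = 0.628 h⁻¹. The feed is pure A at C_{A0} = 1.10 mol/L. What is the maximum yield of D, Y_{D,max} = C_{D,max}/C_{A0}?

At the optimum, C_{D,max}/C_{A0} = (k₁/k₂)^[k₂/(k₂−k₁)].
= (0.408/0.628)^(0.628/(0.628−0.408)) = (0.6497)^(2.855) = 0.2920.

0.292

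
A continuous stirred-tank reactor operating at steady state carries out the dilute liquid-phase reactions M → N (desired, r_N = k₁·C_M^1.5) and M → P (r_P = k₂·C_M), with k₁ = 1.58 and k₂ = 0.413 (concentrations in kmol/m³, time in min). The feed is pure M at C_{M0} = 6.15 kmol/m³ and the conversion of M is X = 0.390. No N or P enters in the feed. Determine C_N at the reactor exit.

2.11 kmol/m³

Exit C_M = C_{M0}(1−X) = 6.15×0.610 = 3.752 kmol/m³.
In a CSTR the entire volume is at exit conditions, so r_N = 1.58×3.752^1.5 = 11.48 and r_P = 0.413×3.752 = 1.549.
Fraction of consumed M going to N: r_N/(r_N+r_P) = 0.8811.
C_N = 0.8811·C_{M0}·X = 0.8811×6.15×0.390 = 2.11 kmol/m³.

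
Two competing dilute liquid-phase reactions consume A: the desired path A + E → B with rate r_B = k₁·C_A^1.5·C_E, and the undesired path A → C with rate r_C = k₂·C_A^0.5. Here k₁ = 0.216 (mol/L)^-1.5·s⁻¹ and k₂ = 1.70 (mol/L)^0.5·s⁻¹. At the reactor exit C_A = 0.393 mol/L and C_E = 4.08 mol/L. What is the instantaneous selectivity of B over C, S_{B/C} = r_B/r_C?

0.204

S_{B/C} = r_B/r_C = (k₁·C_A^1.5·C_E)/(k₂·C_A^0.5) = (k₁/k₂)·C_A·C_E.
= (0.216×0.3930^1.5×4.080) / (1.70×0.3930^0.5) = 0.2171/1.066 = 0.204.
Since the desired path is higher order in A, keeping C_A high (PFR or concentrated feed) favours B.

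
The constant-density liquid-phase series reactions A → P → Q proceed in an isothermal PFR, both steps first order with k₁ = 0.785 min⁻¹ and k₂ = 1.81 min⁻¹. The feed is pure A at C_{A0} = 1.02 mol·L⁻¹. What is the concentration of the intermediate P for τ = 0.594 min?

Solving the coupled first-order balances gives C_P(τ) = [k₁/(k₂−k₁)]·C_{A0}·(e^(−k₁τ) − e^(−k₂τ)).
e^(−k₁τ) = e^(−0.785×0.594) = e^(−0.4663) = 0.6273; e^(−k₂τ) = e^(−1.075) = 0.3412.
C_P = 0.785×1.02/(1.81−0.785) × (0.6273−0.3412) = 0.7812×0.2861 = 0.2235 mol·L⁻¹.

0.223 mol·L⁻¹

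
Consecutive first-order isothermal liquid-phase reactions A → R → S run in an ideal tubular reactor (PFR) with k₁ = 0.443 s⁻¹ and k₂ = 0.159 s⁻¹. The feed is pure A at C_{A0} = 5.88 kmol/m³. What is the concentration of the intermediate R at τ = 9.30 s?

1.94 kmol/m³

Solving the coupled first-order balances gives C_R(τ) = [k₁/(k₂−k₁)]·C_{A0}·(e^(−k₁τ) − e^(−k₂τ)).
e^(−k₁τ) = e^(−0.443×9.30) = e^(−4.120) = 0.01625; e^(−k₂τ) = e^(−1.479) = 0.2279.
C_R = 0.443×5.88/(0.159−0.443) × (0.01625−0.2279) = (-9.172)×(-0.2117) = 1.942 kmol/m³.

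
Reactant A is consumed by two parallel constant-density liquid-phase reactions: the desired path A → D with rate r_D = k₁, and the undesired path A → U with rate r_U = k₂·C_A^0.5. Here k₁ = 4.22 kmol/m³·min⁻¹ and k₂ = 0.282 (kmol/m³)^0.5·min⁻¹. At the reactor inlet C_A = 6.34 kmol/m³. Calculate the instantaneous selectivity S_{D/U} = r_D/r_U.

S_{D/U} = r_D/r_U = (k₁)/(k₂·C_A^0.5) = (k₁/k₂)·C_A^-0.5.
= (4.22) / (0.282×6.340^0.5) = 4.220/0.7101 = 5.94.
The undesired path is higher order in A, so low C_A (CSTR or dilute feed) favours D.

5.94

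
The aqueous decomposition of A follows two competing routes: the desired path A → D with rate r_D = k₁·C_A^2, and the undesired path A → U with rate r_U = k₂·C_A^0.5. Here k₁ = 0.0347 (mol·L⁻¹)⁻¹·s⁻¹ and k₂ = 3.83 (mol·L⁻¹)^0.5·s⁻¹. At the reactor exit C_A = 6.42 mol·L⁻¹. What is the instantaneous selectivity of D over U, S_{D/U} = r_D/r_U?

0.147

S_{D/U} = r_D/r_U = (k₁·C_A^2)/(k₂·C_A^0.5) = (k₁/k₂)·C_A^1.5.
= (0.0347×6.420^2) / (3.83×6.420^0.5) = 1.430/9.704 = 0.147.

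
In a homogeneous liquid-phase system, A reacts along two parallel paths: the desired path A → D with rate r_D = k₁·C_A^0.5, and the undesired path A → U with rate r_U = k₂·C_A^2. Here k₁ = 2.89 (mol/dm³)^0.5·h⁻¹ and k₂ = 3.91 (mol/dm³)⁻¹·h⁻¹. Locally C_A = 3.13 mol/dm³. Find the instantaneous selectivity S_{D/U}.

0.133

S_{D/U} = r_D/r_U = (k₁·C_A^0.5)/(k₂·C_A^2) = (k₁/k₂)·C_A^-1.5.
= (2.89×3.130^0.5) / (3.91×3.130^2) = 5.113/38.31 = 0.133.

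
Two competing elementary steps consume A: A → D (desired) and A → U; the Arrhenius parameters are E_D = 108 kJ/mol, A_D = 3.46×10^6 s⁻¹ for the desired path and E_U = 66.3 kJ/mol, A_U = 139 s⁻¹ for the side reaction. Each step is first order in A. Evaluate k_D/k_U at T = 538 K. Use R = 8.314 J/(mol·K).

2.22

Since both paths have the same order in A, the concentration cancels and S_{D/U} = k_D/k_U = (A_D/A_U)·exp[(E_U−E_D)/(RT)].
(E_U−E_D)/(RT) = (66.3−108)×10³/(8.314×538) = -41700/4473 = -9.323.
k_D/k_U = (3.46×10^6/139)·exp(-9.323) = 24892 × 8.937×10^-5 = 2.22.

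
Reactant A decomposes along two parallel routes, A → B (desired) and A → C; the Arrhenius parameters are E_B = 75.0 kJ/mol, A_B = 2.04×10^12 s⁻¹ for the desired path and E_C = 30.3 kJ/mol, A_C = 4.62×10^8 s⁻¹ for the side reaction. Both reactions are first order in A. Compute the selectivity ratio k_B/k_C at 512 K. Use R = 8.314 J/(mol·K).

0.121

With equal orders, S_{B/C} = k_B/k_C = (A_B/A_C)·exp[(E_C−E_B)/(RT)].
(E_C−E_B)/(RT) = (30.3−75.0)×10³/(8.314×512) = -44700/4257 = -10.50.
k_B/k_C = (2.04×10^12/4.62×10^8)·exp(-10.50) = 4416 × 2.751×10^-5 = 0.121.
Since E_B > E_C, raising the temperature improves selectivity toward B.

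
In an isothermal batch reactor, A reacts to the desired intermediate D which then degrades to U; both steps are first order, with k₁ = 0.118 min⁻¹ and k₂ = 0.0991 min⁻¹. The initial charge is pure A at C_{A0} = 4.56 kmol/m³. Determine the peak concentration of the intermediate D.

1.83 kmol/m³

At the optimum, C_{D,max}/C_{A0} = (k₁/k₂)^[k₂/(k₂−k₁)].
= (0.118/0.0991)^(0.0991/(0.0991−0.118)) = (1.191)^(-5.243) = 0.4004.
C_{D,max} = 0.4004×4.56 = 1.83 kmol/m³.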